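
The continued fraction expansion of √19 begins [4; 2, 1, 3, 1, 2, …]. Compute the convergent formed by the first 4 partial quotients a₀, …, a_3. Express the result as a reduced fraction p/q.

48/11

Work from the innermost term outward:
Start with 3.
1 + 1/(3/1) = 1 + 1/3 = 4/3
2 + 1/(4/3) = 2 + 3/4 = 11/4
4 + 1/(11/4) = 4 + 4/11 = 48/11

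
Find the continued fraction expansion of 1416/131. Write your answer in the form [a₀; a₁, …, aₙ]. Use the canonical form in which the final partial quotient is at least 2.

[10; 1, 4, 4, 6]

Repeatedly divide and take the remainder:
⌊1416/131⌋ = 10, remainder 106
⌊131/106⌋ = 1, remainder 25
⌊106/25⌋ = 4, remainder 6
⌊25/6⌋ = 4, remainder 1
⌊6/1⌋ = 6, remainder 0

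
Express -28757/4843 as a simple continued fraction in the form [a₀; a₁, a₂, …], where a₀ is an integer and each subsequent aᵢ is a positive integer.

[-6; 16, 11, 6, 1, 3]

-28757 ÷ 4843 → quotient -6, remainder 301
4843 ÷ 301 → quotient 16, remainder 27
301 ÷ 27 → quotient 11, remainder 4
27 ÷ 4 → quotient 6, remainder 3
4 ÷ 3 → quotient 1, remainder 1
3 ÷ 1 → quotient 3, remainder 0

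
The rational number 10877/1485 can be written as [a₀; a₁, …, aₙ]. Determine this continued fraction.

10877 = 7·1485 + 482, so a_0 = 7
1485 = 3·482 + 39, so a_1 = 3
482 = 12·39 + 14, so a_2 = 12
39 = 2·14 + 11, so a_3 = 2
14 = 1·11 + 3, so a_4 = 1
11 = 3·3 + 2, so a_5 = 3
3 = 1·2 + 1, so a_6 = 1
2 = 2·1 + 0, so a_7 = 2

[7; 3, 12, 2, 1, 3, 1, 2]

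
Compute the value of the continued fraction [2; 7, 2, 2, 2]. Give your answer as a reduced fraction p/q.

Start with 2.
2 + 1/(2/1) = 2 + 1/2 = 5/2
2 + 1/(5/2) = 2 + 2/5 = 12/5
7 + 1/(12/5) = 7 + 5/12 = 89/12
2 + 1/(89/12) = 2 + 12/89 = 190/89

190/89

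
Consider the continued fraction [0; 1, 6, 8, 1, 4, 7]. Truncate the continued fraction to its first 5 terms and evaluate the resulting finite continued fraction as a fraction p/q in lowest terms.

55/64

Build up convergents one term at a time:
a_0 = 0: 0/1
a_1 = 1: 1/1
a_2 = 6: 6/7
a_3 = 8: 49/57
a_4 = 1: 55/64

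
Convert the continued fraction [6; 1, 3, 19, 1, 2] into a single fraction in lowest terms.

1614/239

a_0 = 6: 6/1
a_1 = 1: 7/1
a_2 = 3: 27/4
a_3 = 19: 520/77
a_4 = 1: 547/81
a_5 = 2: 1614/239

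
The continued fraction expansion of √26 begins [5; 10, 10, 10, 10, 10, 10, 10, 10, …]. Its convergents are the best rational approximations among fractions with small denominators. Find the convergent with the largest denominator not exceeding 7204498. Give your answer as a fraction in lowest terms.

List convergents until the denominator exceeds the bound:
a_0 = 5: 5/1  (≤ bound)
a_1 = 10: 51/10  (≤ bound)
a_2 = 10: 515/101  (≤ bound)
a_3 = 10: 5201/1020  (≤ bound)
a_4 = 10: 52525/10301  (≤ bound)
a_5 = 10: 530451/104030  (≤ bound)
a_6 = 10: 5357035/1050601  (≤ bound)
a_7 = 10: 54100801/10610040  (> 7204498, stop)

5357035/1050601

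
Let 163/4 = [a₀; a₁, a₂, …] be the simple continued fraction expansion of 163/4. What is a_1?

1

163 = 40·4 + 3, so a_0 = 40
4 = 1·3 + 1, so a_1 = 1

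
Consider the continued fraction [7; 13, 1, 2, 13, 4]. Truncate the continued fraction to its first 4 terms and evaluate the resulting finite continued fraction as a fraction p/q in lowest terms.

Collapse the nested fraction from the inside out:
Start with 2.
1 + 1/(2/1) = 1 + 1/2 = 3/2
13 + 1/(3/2) = 13 + 2/3 = 41/3
7 + 1/(41/3) = 7 + 3/41 = 290/41

290/41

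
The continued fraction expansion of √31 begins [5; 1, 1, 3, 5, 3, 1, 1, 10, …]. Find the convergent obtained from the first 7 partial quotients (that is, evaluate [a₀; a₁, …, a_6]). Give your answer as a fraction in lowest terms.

a_0 = 5: 5/1
a_1 = 1: 6/1
a_2 = 1: 11/2
a_3 = 3: 39/7
a_4 = 5: 206/37
a_5 = 3: 657/118
a_6 = 1: 863/155

863/155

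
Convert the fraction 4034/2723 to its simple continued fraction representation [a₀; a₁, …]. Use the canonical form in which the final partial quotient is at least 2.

[1; 2, 12, 1, 49, 2]

⌊4034/2723⌋ = 1, remainder 1311
⌊2723/1311⌋ = 2, remainder 101
⌊1311/101⌋ = 12, remainder 99
⌊101/99⌋ = 1, remainder 2
⌊99/2⌋ = 49, remainder 1
⌊2/1⌋ = 2, remainder 0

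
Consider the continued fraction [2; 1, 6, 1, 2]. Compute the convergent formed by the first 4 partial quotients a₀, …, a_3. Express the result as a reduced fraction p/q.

a_0 = 2: 2/1
a_1 = 1: 3/1
a_2 = 6: 20/7
a_3 = 1: 23/8

23/8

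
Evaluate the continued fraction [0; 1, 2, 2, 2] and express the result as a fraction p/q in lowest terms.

12/17

a_0 = 0: 0/1
a_1 = 1: 1/1
a_2 = 2: 2/3
a_3 = 2: 5/7
a_4 = 2: 12/17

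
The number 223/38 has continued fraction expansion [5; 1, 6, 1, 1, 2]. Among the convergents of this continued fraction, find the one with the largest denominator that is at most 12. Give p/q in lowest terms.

List convergents until the denominator exceeds the bound:
a_0 = 5: 5/1  (≤ bound)
a_1 = 1: 6/1  (≤ bound)
a_2 = 6: 41/7  (≤ bound)
a_3 = 1: 47/8  (≤ bound)
a_4 = 1: 88/15  (> 12, stop)

47/8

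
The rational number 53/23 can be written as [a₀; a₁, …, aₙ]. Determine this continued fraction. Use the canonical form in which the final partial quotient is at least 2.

53 = 2·23 + 7, so a_0 = 2
23 = 3·7 + 2, so a_1 = 3
7 = 3·2 + 1, so a_2 = 3
2 = 2·1 + 0, so a_3 = 2

[2; 3, 3, 2]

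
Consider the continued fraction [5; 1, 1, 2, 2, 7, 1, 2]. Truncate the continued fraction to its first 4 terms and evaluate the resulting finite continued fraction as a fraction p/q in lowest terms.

a_0 = 5: 5/1
a_1 = 1: 6/1
a_2 = 1: 11/2
a_3 = 2: 28/5

28/5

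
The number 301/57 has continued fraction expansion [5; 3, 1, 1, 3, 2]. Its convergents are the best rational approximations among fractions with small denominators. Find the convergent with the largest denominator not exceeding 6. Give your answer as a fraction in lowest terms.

21/4

List convergents until the denominator exceeds the bound:
a_0 = 5: 5/1  (≤ bound)
a_1 = 3: 16/3  (≤ bound)
a_2 = 1: 21/4  (≤ bound)
a_3 = 1: 37/7  (> 6, stop)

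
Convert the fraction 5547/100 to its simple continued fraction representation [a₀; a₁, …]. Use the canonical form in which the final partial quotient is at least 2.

Repeatedly divide and take the remainder:
5547 ÷ 100 → quotient 55, remainder 47
100 ÷ 47 → quotient 2, remainder 6
47 ÷ 6 → quotient 7, remainder 5
6 ÷ 5 → quotient 1, remainder 1
5 ÷ 1 → quotient 5, remainder 0

[55; 2, 7, 1, 5]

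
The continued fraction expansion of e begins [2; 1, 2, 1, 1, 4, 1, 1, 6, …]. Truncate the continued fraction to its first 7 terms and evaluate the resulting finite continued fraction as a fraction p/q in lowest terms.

106/39

Start with 1.
4 + 1/(1/1) = 4 + 1/1 = 5/1
1 + 1/(5/1) = 1 + 1/5 = 6/5
1 + 1/(6/5) = 1 + 5/6 = 11/6
2 + 1/(11/6) = 2 + 6/11 = 28/11
1 + 1/(28/11) = 1 + 11/28 = 39/28
2 + 1/(39/28) = 2 + 28/39 = 106/39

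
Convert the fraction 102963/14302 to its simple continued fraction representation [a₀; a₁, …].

[7; 5, 49, 1, 56]

102963 ÷ 14302 → quotient 7, remainder 2849
14302 ÷ 2849 → quotient 5, remainder 57
2849 ÷ 57 → quotient 49, remainder 56
57 ÷ 56 → quotient 1, remainder 1
56 ÷ 1 → quotient 56, remainder 0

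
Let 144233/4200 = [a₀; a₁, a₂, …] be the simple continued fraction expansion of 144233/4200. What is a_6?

144233 = 34·4200 + 1433, so a_0 = 34
4200 = 2·1433 + 1334, so a_1 = 2
1433 = 1·1334 + 99, so a_2 = 1
1334 = 13·99 + 47, so a_3 = 13
99 = 2·47 + 5, so a_4 = 2
47 = 9·5 + 2, so a_5 = 9
5 = 2·2 + 1, so a_6 = 2

2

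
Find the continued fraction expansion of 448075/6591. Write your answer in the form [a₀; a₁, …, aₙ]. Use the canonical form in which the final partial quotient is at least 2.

448075 = 67·6591 + 6478, so a_0 = 67
6591 = 1·6478 + 113, so a_1 = 1
6478 = 57·113 + 37, so a_2 = 57
113 = 3·37 + 2, so a_3 = 3
37 = 18·2 + 1, so a_4 = 18
2 = 2·1 + 0, so a_5 = 2

[67; 1, 57, 3, 18, 2]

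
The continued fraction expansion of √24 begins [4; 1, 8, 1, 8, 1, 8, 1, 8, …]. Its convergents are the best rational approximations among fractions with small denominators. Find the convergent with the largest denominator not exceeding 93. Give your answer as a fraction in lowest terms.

436/89

a_0 = 4: 4/1  (≤ bound)
a_1 = 1: 5/1  (≤ bound)
a_2 = 8: 44/9  (≤ bound)
a_3 = 1: 49/10  (≤ bound)
a_4 = 8: 436/89  (≤ bound)
a_5 = 1: 485/99  (> 93, stop)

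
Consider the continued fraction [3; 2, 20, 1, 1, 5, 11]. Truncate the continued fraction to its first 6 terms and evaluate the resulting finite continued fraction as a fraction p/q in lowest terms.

1615/463

Compute successive convergents:
a_0 = 3: 3/1
a_1 = 2: 7/2
a_2 = 20: 143/41
a_3 = 1: 150/43
a_4 = 1: 293/84
a_5 = 5: 1615/463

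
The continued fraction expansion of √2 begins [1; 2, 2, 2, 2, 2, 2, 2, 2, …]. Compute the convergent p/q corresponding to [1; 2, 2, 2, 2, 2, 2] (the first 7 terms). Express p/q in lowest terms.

239/169

a_0 = 1: 1/1
a_1 = 2: 3/2
a_2 = 2: 7/5
a_3 = 2: 17/12
a_4 = 2: 41/29
a_5 = 2: 99/70
a_6 = 2: 239/169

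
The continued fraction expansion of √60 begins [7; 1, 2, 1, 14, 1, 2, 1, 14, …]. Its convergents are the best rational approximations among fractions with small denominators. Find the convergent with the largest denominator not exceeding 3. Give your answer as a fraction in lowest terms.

23/3

a_0 = 7: 7/1  (≤ bound)
a_1 = 1: 8/1  (≤ bound)
a_2 = 2: 23/3  (≤ bound)
a_3 = 1: 31/4  (> 3, stop)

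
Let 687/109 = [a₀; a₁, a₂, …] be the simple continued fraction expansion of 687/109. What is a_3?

687 ÷ 109 → quotient 6, remainder 33
109 ÷ 33 → quotient 3, remainder 10
33 ÷ 10 → quotient 3, remainder 3
10 ÷ 3 → quotient 3, remainder 1

3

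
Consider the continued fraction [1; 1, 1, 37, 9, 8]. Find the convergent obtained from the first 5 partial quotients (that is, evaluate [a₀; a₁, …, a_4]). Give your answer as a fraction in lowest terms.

Use the convergent recurrence hₖ = aₖ·hₖ₋₁ + hₖ₋₂ (and likewise for the denominators kₖ):
a_0 = 1: 1/1
a_1 = 1: 2/1
a_2 = 1: 3/2
a_3 = 37: 113/75
a_4 = 9: 1020/677

1020/677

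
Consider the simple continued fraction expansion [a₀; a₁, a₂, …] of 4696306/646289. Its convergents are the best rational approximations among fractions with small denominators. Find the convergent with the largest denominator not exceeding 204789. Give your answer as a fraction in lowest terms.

180429/24830

List convergents until the denominator exceeds the bound:
a_0 = 7: 7/1  (≤ bound)
a_1 = 3: 22/3  (≤ bound)
a_2 = 1: 29/4  (≤ bound)
a_3 = 3: 109/15  (≤ bound)
a_4 = 47: 5152/709  (≤ bound)
a_5 = 35: 180429/24830  (≤ bound)
a_6 = 26: 4696306/646289  (> 204789, stop)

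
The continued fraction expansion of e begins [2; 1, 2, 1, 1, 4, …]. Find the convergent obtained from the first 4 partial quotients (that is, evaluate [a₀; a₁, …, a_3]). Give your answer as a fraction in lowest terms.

Start with 1.
2 + 1/(1/1) = 2 + 1/1 = 3/1
1 + 1/(3/1) = 1 + 1/3 = 4/3
2 + 1/(4/3) = 2 + 3/4 = 11/4

11/4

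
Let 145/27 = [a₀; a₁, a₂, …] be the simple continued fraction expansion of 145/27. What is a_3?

2

⌊145/27⌋ = 5, remainder 10
⌊27/10⌋ = 2, remainder 7
⌊10/7⌋ = 1, remainder 3
⌊7/3⌋ = 2, remainder 1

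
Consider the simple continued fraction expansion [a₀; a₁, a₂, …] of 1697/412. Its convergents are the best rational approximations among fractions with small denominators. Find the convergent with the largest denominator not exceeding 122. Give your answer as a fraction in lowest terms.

List convergents until the denominator exceeds the bound:
a_0 = 4: 4/1  (≤ bound)
a_1 = 8: 33/8  (≤ bound)
a_2 = 2: 70/17  (≤ bound)
a_3 = 2: 173/42  (≤ bound)
a_4 = 4: 762/185  (> 122, stop)

173/42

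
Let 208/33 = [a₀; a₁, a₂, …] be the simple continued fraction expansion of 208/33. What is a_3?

⌊208/33⌋ = 6, remainder 10
⌊33/10⌋ = 3, remainder 3
⌊10/3⌋ = 3, remainder 1
⌊3/1⌋ = 3, remainder 0

3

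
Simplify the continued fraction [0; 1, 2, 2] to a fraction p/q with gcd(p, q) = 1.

5/7

a_0 = 0: 0/1
a_1 = 1: 1/1
a_2 = 2: 2/3
a_3 = 2: 5/7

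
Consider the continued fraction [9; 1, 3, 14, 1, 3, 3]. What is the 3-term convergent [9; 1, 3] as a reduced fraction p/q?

39/4

Build up convergents one term at a time:
a_0 = 9: 9/1
a_1 = 1: 10/1
a_2 = 3: 39/4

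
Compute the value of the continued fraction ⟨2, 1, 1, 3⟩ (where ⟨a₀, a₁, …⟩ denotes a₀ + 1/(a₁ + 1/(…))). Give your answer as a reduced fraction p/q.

18/7

Use the convergent recurrence hₖ = aₖ·hₖ₋₁ + hₖ₋₂ (and likewise for the denominators kₖ):
a_0 = 2: 2/1
a_1 = 1: 3/1
a_2 = 1: 5/2
a_3 = 3: 18/7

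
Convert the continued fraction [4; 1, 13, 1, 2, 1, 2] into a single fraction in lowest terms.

799/162

Work from the innermost term outward:
Start with 2.
1 + 1/(2/1) = 1 + 1/2 = 3/2
2 + 1/(3/2) = 2 + 2/3 = 8/3
1 + 1/(8/3) = 1 + 3/8 = 11/8
13 + 1/(11/8) = 13 + 8/11 = 151/11
1 + 1/(151/11) = 1 + 11/151 = 162/151
4 + 1/(162/151) = 4 + 151/162 = 799/162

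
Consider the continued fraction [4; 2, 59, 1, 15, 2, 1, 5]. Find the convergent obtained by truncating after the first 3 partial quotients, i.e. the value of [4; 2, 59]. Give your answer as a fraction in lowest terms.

a_0 = 4: 4/1
a_1 = 2: 9/2
a_2 = 59: 535/119

535/119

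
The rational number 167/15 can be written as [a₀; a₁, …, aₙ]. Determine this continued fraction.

[11; 7, 2]

167 ÷ 15 → quotient 11, remainder 2
15 ÷ 2 → quotient 7, remainder 1
2 ÷ 1 → quotient 2, remainder 0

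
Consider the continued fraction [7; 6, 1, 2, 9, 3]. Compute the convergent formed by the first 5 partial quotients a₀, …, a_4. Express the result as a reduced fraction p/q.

Build up convergents one term at a time:
a_0 = 7: 7/1
a_1 = 6: 43/6
a_2 = 1: 50/7
a_3 = 2: 143/20
a_4 = 9: 1337/187

1337/187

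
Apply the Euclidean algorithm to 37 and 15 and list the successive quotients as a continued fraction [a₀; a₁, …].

Apply division with remainder until the remainder is 0:
⌊37/15⌋ = 2, remainder 7
⌊15/7⌋ = 2, remainder 1
⌊7/1⌋ = 7, remainder 0

[2; 2, 7]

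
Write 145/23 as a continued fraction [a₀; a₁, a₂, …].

[6; 3, 3, 2]

⌊145/23⌋ = 6, remainder 7
⌊23/7⌋ = 3, remainder 2
⌊7/2⌋ = 3, remainder 1
⌊2/1⌋ = 2, remainder 0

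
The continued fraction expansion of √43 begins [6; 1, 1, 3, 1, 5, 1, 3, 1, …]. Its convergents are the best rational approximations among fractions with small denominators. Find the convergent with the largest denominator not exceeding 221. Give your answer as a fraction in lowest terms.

List convergents until the denominator exceeds the bound:
a_0 = 6: 6/1  (≤ bound)
a_1 = 1: 7/1  (≤ bound)
a_2 = 1: 13/2  (≤ bound)
a_3 = 3: 46/7  (≤ bound)
a_4 = 1: 59/9  (≤ bound)
a_5 = 5: 341/52  (≤ bound)
a_6 = 1: 400/61  (≤ bound)
a_7 = 3: 1541/235  (> 221, stop)

400/61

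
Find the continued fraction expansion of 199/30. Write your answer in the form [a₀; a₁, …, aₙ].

Apply division with remainder until the remainder is 0:
⌊199/30⌋ = 6, remainder 19
⌊30/19⌋ = 1, remainder 11
⌊19/11⌋ = 1, remainder 8
⌊11/8⌋ = 1, remainder 3
⌊8/3⌋ = 2, remainder 2
⌊3/2⌋ = 1, remainder 1
⌊2/1⌋ = 2, remainder 0

[6; 1, 1, 1, 2, 1, 2]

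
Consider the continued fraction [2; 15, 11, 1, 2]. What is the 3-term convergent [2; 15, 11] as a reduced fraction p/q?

343/166

a_0 = 2: 2/1
a_1 = 15: 31/15
a_2 = 11: 343/166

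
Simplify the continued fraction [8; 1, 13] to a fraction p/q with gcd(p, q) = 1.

Use the convergent recurrence hₖ = aₖ·hₖ₋₁ + hₖ₋₂ (and likewise for the denominators kₖ):
a_0 = 8: 8/1
a_1 = 1: 9/1
a_2 = 13: 125/14

125/14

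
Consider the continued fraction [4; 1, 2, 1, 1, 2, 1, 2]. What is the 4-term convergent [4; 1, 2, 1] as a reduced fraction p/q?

19/4

Start with 1.
2 + 1/(1/1) = 2 + 1/1 = 3/1
1 + 1/(3/1) = 1 + 1/3 = 4/3
4 + 1/(4/3) = 4 + 3/4 = 19/4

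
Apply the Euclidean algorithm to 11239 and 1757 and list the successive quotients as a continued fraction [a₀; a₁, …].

[6; 2, 1, 1, 11, 1, 1, 14]

⌊11239/1757⌋ = 6, remainder 697
⌊1757/697⌋ = 2, remainder 363
⌊697/363⌋ = 1, remainder 334
⌊363/334⌋ = 1, remainder 29
⌊334/29⌋ = 11, remainder 15
⌊29/15⌋ = 1, remainder 14
⌊15/14⌋ = 1, remainder 1
⌊14/1⌋ = 14, remainder 0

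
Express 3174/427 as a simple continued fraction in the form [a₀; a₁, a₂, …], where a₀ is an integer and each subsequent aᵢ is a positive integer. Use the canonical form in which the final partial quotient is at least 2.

[7; 2, 3, 4, 14]

3174 = 7·427 + 185, so a_0 = 7
427 = 2·185 + 57, so a_1 = 2
185 = 3·57 + 14, so a_2 = 3
57 = 4·14 + 1, so a_3 = 4
14 = 14·1 + 0, so a_4 = 14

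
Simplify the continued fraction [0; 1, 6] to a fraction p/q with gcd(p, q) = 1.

6/7

a_0 = 0: 0/1
a_1 = 1: 1/1
a_2 = 6: 6/7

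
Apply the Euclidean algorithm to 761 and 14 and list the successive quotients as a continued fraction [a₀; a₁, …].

Apply division with remainder until the remainder is 0:
761 = 54·14 + 5, so a_0 = 54
14 = 2·5 + 4, so a_1 = 2
5 = 1·4 + 1, so a_2 = 1
4 = 4·1 + 0, so a_3 = 4

[54; 2, 1, 4]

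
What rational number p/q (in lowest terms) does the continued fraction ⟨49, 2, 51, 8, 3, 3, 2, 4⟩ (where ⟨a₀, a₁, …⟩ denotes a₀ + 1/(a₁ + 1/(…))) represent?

Start with 4.
2 + 1/(4/1) = 2 + 1/4 = 9/4
3 + 1/(9/4) = 3 + 4/9 = 31/9
3 + 1/(31/9) = 3 + 9/31 = 102/31
8 + 1/(102/31) = 8 + 31/102 = 847/102
51 + 1/(847/102) = 51 + 102/847 = 43299/847
2 + 1/(43299/847) = 2 + 847/43299 = 87445/43299
49 + 1/(87445/43299) = 49 + 43299/87445 = 4328104/87445

4328104/87445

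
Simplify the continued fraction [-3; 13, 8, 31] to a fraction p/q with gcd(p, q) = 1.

Work from the innermost term outward:
Start with 31.
8 + 1/(31/1) = 8 + 1/31 = 249/31
13 + 1/(249/31) = 13 + 31/249 = 3268/249
-3 + 1/(3268/249) = -3 + 249/3268 = -9555/3268

-9555/3268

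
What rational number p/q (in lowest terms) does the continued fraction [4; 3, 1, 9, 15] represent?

2507/589

Build up convergents one term at a time:
a_0 = 4: 4/1
a_1 = 3: 13/3
a_2 = 1: 17/4
a_3 = 9: 166/39
a_4 = 15: 2507/589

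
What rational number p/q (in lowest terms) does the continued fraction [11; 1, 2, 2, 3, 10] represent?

Use the convergent recurrence hₖ = aₖ·hₖ₋₁ + hₖ₋₂ (and likewise for the denominators kₖ):
a_0 = 11: 11/1
a_1 = 1: 12/1
a_2 = 2: 35/3
a_3 = 2: 82/7
a_4 = 3: 281/24
a_5 = 10: 2892/247

2892/247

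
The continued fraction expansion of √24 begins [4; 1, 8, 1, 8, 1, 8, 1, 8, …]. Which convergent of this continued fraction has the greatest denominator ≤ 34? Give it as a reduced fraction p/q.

49/10

a_0 = 4: 4/1  (≤ bound)
a_1 = 1: 5/1  (≤ bound)
a_2 = 8: 44/9  (≤ bound)
a_3 = 1: 49/10  (≤ bound)
a_4 = 8: 436/89  (> 34, stop)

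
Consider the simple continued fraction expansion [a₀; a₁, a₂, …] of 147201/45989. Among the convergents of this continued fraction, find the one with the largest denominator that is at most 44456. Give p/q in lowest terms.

48796/15245

a_0 = 3: 3/1  (≤ bound)
a_1 = 4: 13/4  (≤ bound)
a_2 = 1: 16/5  (≤ bound)
a_3 = 50: 813/254  (≤ bound)
a_4 = 60: 48796/15245  (≤ bound)
a_5 = 3: 147201/45989  (> 44456, stop)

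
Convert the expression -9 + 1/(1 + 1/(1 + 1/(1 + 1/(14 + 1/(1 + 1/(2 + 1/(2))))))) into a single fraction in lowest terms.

-2694/323

Starting at the tail and folding back:
Start with 2.
2 + 1/(2/1) = 2 + 1/2 = 5/2
1 + 1/(5/2) = 1 + 2/5 = 7/5
14 + 1/(7/5) = 14 + 5/7 = 103/7
1 + 1/(103/7) = 1 + 7/103 = 110/103
1 + 1/(110/103) = 1 + 103/110 = 213/110
1 + 1/(213/110) = 1 + 110/213 = 323/213
-9 + 1/(323/213) = -9 + 213/323 = -2694/323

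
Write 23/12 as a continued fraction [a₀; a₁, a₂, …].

[1; 1, 11]

Repeatedly divide and take the remainder:
23 = 1·12 + 11, so a_0 = 1
12 = 1·11 + 1, so a_1 = 1
11 = 11·1 + 0, so a_2 = 11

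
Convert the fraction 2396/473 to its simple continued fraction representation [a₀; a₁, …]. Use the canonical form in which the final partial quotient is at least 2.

⌊2396/473⌋ = 5, remainder 31
⌊473/31⌋ = 15, remainder 8
⌊31/8⌋ = 3, remainder 7
⌊8/7⌋ = 1, remainder 1
⌊7/1⌋ = 7, remainder 0

[5; 15, 3, 1, 7]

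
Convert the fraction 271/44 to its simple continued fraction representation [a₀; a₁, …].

271 ÷ 44 → quotient 6, remainder 7
44 ÷ 7 → quotient 6, remainder 2
7 ÷ 2 → quotient 3, remainder 1
2 ÷ 1 → quotient 2, remainder 0

[6; 6, 3, 2]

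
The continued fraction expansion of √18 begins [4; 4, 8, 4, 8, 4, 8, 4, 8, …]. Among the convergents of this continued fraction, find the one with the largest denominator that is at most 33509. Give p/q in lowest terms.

19601/4620

List convergents until the denominator exceeds the bound:
a_0 = 4: 4/1  (≤ bound)
a_1 = 4: 17/4  (≤ bound)
a_2 = 8: 140/33  (≤ bound)
a_3 = 4: 577/136  (≤ bound)
a_4 = 8: 4756/1121  (≤ bound)
a_5 = 4: 19601/4620  (≤ bound)
a_6 = 8: 161564/38081  (> 33509, stop)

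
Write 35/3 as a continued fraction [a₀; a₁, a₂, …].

[11; 1, 2]

Apply division with remainder until the remainder is 0:
35 ÷ 3 → quotient 11, remainder 2
3 ÷ 2 → quotient 1, remainder 1
2 ÷ 1 → quotient 2, remainder 0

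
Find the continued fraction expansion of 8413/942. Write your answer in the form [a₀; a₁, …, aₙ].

[8; 1, 13, 2, 32]

Apply division with remainder until the remainder is 0:
8413 = 8·942 + 877, so a_0 = 8
942 = 1·877 + 65, so a_1 = 1
877 = 13·65 + 32, so a_2 = 13
65 = 2·32 + 1, so a_3 = 2
32 = 32·1 + 0, so a_4 = 32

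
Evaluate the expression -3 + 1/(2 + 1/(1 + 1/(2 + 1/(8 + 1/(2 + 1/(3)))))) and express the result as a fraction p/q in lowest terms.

-1295/493

Starting at the tail and folding back:
Start with 3.
2 + 1/(3/1) = 2 + 1/3 = 7/3
8 + 1/(7/3) = 8 + 3/7 = 59/7
2 + 1/(59/7) = 2 + 7/59 = 125/59
1 + 1/(125/59) = 1 + 59/125 = 184/125
2 + 1/(184/125) = 2 + 125/184 = 493/184
-3 + 1/(493/184) = -3 + 184/493 = -1295/493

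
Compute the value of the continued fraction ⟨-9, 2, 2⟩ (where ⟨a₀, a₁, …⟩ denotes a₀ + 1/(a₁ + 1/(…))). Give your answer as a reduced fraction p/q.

-43/5

Build up convergents one term at a time:
a_0 = -9: -9/1
a_1 = 2: -17/2
a_2 = 2: -43/5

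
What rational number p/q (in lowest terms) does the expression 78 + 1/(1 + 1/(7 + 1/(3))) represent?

1972/25

a_0 = 78: 78/1
a_1 = 1: 79/1
a_2 = 7: 631/8
a_3 = 3: 1972/25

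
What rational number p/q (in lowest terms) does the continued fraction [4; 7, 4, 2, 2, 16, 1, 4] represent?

Start with 4.
1 + 1/(4/1) = 1 + 1/4 = 5/4
16 + 1/(5/4) = 16 + 4/5 = 84/5
2 + 1/(84/5) = 2 + 5/84 = 173/84
2 + 1/(173/84) = 2 + 84/173 = 430/173
4 + 1/(430/173) = 4 + 173/430 = 1893/430
7 + 1/(1893/430) = 7 + 430/1893 = 13681/1893
4 + 1/(13681/1893) = 4 + 1893/13681 = 56617/13681

56617/13681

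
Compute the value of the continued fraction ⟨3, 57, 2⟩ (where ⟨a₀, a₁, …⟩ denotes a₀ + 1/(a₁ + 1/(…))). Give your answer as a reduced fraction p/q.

347/115

Compute successive convergents:
a_0 = 3: 3/1
a_1 = 57: 172/57
a_2 = 2: 347/115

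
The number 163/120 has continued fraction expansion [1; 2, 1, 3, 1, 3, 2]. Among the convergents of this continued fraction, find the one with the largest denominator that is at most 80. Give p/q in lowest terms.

72/53

List convergents until the denominator exceeds the bound:
a_0 = 1: 1/1  (≤ bound)
a_1 = 2: 3/2  (≤ bound)
a_2 = 1: 4/3  (≤ bound)
a_3 = 3: 15/11  (≤ bound)
a_4 = 1: 19/14  (≤ bound)
a_5 = 3: 72/53  (≤ bound)
a_6 = 2: 163/120  (> 80, stop)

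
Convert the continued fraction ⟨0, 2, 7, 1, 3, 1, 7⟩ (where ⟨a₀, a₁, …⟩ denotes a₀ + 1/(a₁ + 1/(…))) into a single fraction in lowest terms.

304/647

Compute successive convergents:
a_0 = 0: 0/1
a_1 = 2: 1/2
a_2 = 7: 7/15
a_3 = 1: 8/17
a_4 = 3: 31/66
a_5 = 1: 39/83
a_6 = 7: 304/647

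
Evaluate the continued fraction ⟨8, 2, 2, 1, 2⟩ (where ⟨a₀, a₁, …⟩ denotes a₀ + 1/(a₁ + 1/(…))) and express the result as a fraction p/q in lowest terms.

160/19

Build up convergents one term at a time:
a_0 = 8: 8/1
a_1 = 2: 17/2
a_2 = 2: 42/5
a_3 = 1: 59/7
a_4 = 2: 160/19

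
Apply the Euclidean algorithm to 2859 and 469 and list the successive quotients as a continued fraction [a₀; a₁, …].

[6; 10, 2, 2, 1, 2, 2]

2859 ÷ 469 → quotient 6, remainder 45
469 ÷ 45 → quotient 10, remainder 19
45 ÷ 19 → quotient 2, remainder 7
19 ÷ 7 → quotient 2, remainder 5
7 ÷ 5 → quotient 1, remainder 2
5 ÷ 2 → quotient 2, remainder 1
2 ÷ 1 → quotient 2, remainder 0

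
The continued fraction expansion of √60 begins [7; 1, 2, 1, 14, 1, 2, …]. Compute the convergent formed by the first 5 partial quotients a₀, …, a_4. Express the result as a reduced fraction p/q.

Start with 14.
1 + 1/(14/1) = 1 + 1/14 = 15/14
2 + 1/(15/14) = 2 + 14/15 = 44/15
1 + 1/(44/15) = 1 + 15/44 = 59/44
7 + 1/(59/44) = 7 + 44/59 = 457/59

457/59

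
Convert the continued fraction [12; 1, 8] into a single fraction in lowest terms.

Work from the innermost term outward:
Start with 8.
1 + 1/(8/1) = 1 + 1/8 = 9/8
12 + 1/(9/8) = 12 + 8/9 = 116/9

116/9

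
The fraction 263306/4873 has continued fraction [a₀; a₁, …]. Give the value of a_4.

2

Repeatedly divide and take the remainder:
263306 ÷ 4873 → quotient 54, remainder 164
4873 ÷ 164 → quotient 29, remainder 117
164 ÷ 117 → quotient 1, remainder 47
117 ÷ 47 → quotient 2, remainder 23
47 ÷ 23 → quotient 2, remainder 1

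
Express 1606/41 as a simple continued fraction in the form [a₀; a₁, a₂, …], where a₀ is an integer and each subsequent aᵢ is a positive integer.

[39; 5, 1, 6]

⌊1606/41⌋ = 39, remainder 7
⌊41/7⌋ = 5, remainder 6
⌊7/6⌋ = 1, remainder 1
⌊6/1⌋ = 6, remainder 0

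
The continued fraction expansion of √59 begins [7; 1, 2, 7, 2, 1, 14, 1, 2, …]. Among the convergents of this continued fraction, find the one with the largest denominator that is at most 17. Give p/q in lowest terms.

23/3

List convergents until the denominator exceeds the bound:
a_0 = 7: 7/1  (≤ bound)
a_1 = 1: 8/1  (≤ bound)
a_2 = 2: 23/3  (≤ bound)
a_3 = 7: 169/22  (> 17, stop)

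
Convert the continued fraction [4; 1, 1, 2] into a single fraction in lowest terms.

Start with 2.
1 + 1/(2/1) = 1 + 1/2 = 3/2
1 + 1/(3/2) = 1 + 2/3 = 5/3
4 + 1/(5/3) = 4 + 3/5 = 23/5

23/5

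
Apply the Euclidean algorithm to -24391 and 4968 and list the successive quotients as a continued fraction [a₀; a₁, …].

Run the Euclidean algorithm, recording each quotient:
⌊-24391/4968⌋ = -5, remainder 449
⌊4968/449⌋ = 11, remainder 29
⌊449/29⌋ = 15, remainder 14
⌊29/14⌋ = 2, remainder 1
⌊14/1⌋ = 14, remainder 0

[-5; 11, 15, 2, 14]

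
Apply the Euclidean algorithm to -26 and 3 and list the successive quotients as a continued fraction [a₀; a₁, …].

[-9; 3]

-26 = -9·3 + 1, so a_0 = -9
3 = 3·1 + 0, so a_1 = 3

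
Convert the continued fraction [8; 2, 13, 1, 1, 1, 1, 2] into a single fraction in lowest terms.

Compute successive convergents:
a_0 = 8: 8/1
a_1 = 2: 17/2
a_2 = 13: 229/27
a_3 = 1: 246/29
a_4 = 1: 475/56
a_5 = 1: 721/85
a_6 = 1: 1196/141
a_7 = 2: 3113/367

3113/367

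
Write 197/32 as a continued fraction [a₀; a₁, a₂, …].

⌊197/32⌋ = 6, remainder 5
⌊32/5⌋ = 6, remainder 2
⌊5/2⌋ = 2, remainder 1
⌊2/1⌋ = 2, remainder 0

[6; 6, 2, 2]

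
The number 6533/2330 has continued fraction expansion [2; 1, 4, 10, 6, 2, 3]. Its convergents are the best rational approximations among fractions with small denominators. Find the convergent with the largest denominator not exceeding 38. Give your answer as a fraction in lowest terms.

a_0 = 2: 2/1  (≤ bound)
a_1 = 1: 3/1  (≤ bound)
a_2 = 4: 14/5  (≤ bound)
a_3 = 10: 143/51  (> 38, stop)

14/5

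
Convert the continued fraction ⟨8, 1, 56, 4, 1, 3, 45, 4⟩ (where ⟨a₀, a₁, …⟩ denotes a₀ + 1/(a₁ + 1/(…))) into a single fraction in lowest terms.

Compute successive convergents:
a_0 = 8: 8/1
a_1 = 1: 9/1
a_2 = 56: 512/57
a_3 = 4: 2057/229
a_4 = 1: 2569/286
a_5 = 3: 9764/1087
a_6 = 45: 441949/49201
a_7 = 4: 1777560/197891

1777560/197891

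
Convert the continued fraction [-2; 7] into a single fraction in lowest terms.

Work from the innermost term outward:
Start with 7.
-2 + 1/(7/1) = -2 + 1/7 = -13/7

-13/7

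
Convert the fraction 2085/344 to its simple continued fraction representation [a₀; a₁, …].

[6; 16, 2, 1, 1, 1, 2]

2085 ÷ 344 → quotient 6, remainder 21
344 ÷ 21 → quotient 16, remainder 8
21 ÷ 8 → quotient 2, remainder 5
8 ÷ 5 → quotient 1, remainder 3
5 ÷ 3 → quotient 1, remainder 2
3 ÷ 2 → quotient 1, remainder 1
2 ÷ 1 → quotient 2, remainder 0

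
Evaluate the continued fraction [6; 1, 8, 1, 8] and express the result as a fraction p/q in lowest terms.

614/89

a_0 = 6: 6/1
a_1 = 1: 7/1
a_2 = 8: 62/9
a_3 = 1: 69/10
a_4 = 8: 614/89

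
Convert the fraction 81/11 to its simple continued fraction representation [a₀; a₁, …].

[7; 2, 1, 3]

81 ÷ 11 → quotient 7, remainder 4
11 ÷ 4 → quotient 2, remainder 3
4 ÷ 3 → quotient 1, remainder 1
3 ÷ 1 → quotient 3, remainder 0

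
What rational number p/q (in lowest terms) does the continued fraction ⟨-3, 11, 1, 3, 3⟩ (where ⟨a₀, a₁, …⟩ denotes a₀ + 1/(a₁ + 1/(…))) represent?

Start with 3.
3 + 1/(3/1) = 3 + 1/3 = 10/3
1 + 1/(10/3) = 1 + 3/10 = 13/10
11 + 1/(13/10) = 11 + 10/13 = 153/13
-3 + 1/(153/13) = -3 + 13/153 = -446/153

-446/153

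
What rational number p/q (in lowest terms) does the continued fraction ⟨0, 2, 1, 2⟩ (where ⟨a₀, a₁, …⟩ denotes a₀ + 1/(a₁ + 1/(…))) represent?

3/8

Collapse the nested fraction from the inside out:
Start with 2.
1 + 1/(2/1) = 1 + 1/2 = 3/2
2 + 1/(3/2) = 2 + 2/3 = 8/3
0 + 1/(8/3) = 0 + 3/8 = 3/8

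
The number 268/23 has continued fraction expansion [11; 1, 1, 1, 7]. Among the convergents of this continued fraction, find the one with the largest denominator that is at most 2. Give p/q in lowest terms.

23/2

List convergents until the denominator exceeds the bound:
a_0 = 11: 11/1  (≤ bound)
a_1 = 1: 12/1  (≤ bound)
a_2 = 1: 23/2  (≤ bound)
a_3 = 1: 35/3  (> 2, stop)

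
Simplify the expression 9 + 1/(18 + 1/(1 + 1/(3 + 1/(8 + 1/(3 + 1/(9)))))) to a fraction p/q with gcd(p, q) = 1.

163023/18007

Start with 9.
3 + 1/(9/1) = 3 + 1/9 = 28/9
8 + 1/(28/9) = 8 + 9/28 = 233/28
3 + 1/(233/28) = 3 + 28/233 = 727/233
1 + 1/(727/233) = 1 + 233/727 = 960/727
18 + 1/(960/727) = 18 + 727/960 = 18007/960
9 + 1/(18007/960) = 9 + 960/18007 = 163023/18007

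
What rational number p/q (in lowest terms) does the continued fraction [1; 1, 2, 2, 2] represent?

Start with 2.
2 + 1/(2/1) = 2 + 1/2 = 5/2
2 + 1/(5/2) = 2 + 2/5 = 12/5
1 + 1/(12/5) = 1 + 5/12 = 17/12
1 + 1/(17/12) = 1 + 12/17 = 29/17

29/17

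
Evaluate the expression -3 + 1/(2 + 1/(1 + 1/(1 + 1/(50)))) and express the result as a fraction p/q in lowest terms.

Starting at the tail and folding back:
Start with 50.
1 + 1/(50/1) = 1 + 1/50 = 51/50
1 + 1/(51/50) = 1 + 50/51 = 101/51
2 + 1/(101/51) = 2 + 51/101 = 253/101
-3 + 1/(253/101) = -3 + 101/253 = -658/253

-658/253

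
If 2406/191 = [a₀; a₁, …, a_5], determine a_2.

Run the Euclidean algorithm, recording each quotient:
2406 ÷ 191 → quotient 12, remainder 114
191 ÷ 114 → quotient 1, remainder 77
114 ÷ 77 → quotient 1, remainder 37

1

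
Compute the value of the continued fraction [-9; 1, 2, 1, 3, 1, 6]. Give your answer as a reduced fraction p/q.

-1066/129

Start with 6.
1 + 1/(6/1) = 1 + 1/6 = 7/6
3 + 1/(7/6) = 3 + 6/7 = 27/7
1 + 1/(27/7) = 1 + 7/27 = 34/27
2 + 1/(34/27) = 2 + 27/34 = 95/34
1 + 1/(95/34) = 1 + 34/95 = 129/95
-9 + 1/(129/95) = -9 + 95/129 = -1066/129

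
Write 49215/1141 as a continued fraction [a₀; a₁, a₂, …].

Repeatedly divide and take the remainder:
49215 = 43·1141 + 152, so a_0 = 43
1141 = 7·152 + 77, so a_1 = 7
152 = 1·77 + 75, so a_2 = 1
77 = 1·75 + 2, so a_3 = 1
75 = 37·2 + 1, so a_4 = 37
2 = 2·1 + 0, so a_5 = 2

[43; 7, 1, 1, 37, 2]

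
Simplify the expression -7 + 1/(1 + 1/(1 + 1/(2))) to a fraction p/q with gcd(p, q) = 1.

-32/5

Compute successive convergents:
a_0 = -7: -7/1
a_1 = 1: -6/1
a_2 = 1: -13/2
a_3 = 2: -32/5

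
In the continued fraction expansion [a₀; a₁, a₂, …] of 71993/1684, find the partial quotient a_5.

1

Run the Euclidean algorithm, recording each quotient:
⌊71993/1684⌋ = 42, remainder 1265
⌊1684/1265⌋ = 1, remainder 419
⌊1265/419⌋ = 3, remainder 8
⌊419/8⌋ = 52, remainder 3
⌊8/3⌋ = 2, remainder 2
⌊3/2⌋ = 1, remainder 1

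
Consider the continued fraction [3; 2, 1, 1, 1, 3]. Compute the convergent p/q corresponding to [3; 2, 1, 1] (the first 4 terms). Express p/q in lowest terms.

a_0 = 3: 3/1
a_1 = 2: 7/2
a_2 = 1: 10/3
a_3 = 1: 17/5

17/5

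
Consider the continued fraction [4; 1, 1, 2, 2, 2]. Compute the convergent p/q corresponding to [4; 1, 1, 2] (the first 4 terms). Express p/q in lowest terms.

Start with 2.
1 + 1/(2/1) = 1 + 1/2 = 3/2
1 + 1/(3/2) = 1 + 2/3 = 5/3
4 + 1/(5/3) = 4 + 3/5 = 23/5

23/5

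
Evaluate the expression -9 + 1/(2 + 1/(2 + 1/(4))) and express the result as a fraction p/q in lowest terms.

Start with 4.
2 + 1/(4/1) = 2 + 1/4 = 9/4
2 + 1/(9/4) = 2 + 4/9 = 22/9
-9 + 1/(22/9) = -9 + 9/22 = -189/22

-189/22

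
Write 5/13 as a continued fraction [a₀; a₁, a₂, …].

Run the Euclidean algorithm, recording each quotient:
⌊5/13⌋ = 0, remainder 5
⌊13/5⌋ = 2, remainder 3
⌊5/3⌋ = 1, remainder 2
⌊3/2⌋ = 1, remainder 1
⌊2/1⌋ = 2, remainder 0

[0; 2, 1, 1, 2]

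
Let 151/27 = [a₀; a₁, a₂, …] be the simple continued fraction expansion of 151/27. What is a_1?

1

Run the Euclidean algorithm, recording each quotient:
151 = 5·27 + 16, so a_0 = 5
27 = 1·16 + 11, so a_1 = 1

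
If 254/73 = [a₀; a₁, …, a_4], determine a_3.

254 ÷ 73 → quotient 3, remainder 35
73 ÷ 35 → quotient 2, remainder 3
35 ÷ 3 → quotient 11, remainder 2
3 ÷ 2 → quotient 1, remainder 1

1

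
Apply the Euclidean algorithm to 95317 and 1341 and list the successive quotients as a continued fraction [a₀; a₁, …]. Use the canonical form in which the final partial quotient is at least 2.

Apply division with remainder until the remainder is 0:
95317 = 71·1341 + 106, so a_0 = 71
1341 = 12·106 + 69, so a_1 = 12
106 = 1·69 + 37, so a_2 = 1
69 = 1·37 + 32, so a_3 = 1
37 = 1·32 + 5, so a_4 = 1
32 = 6·5 + 2, so a_5 = 6
5 = 2·2 + 1, so a_6 = 2
2 = 2·1 + 0, so a_7 = 2

[71; 12, 1, 1, 1, 6, 2, 2]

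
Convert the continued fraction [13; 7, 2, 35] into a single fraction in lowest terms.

a_0 = 13: 13/1
a_1 = 7: 92/7
a_2 = 2: 197/15
a_3 = 35: 6987/532

6987/532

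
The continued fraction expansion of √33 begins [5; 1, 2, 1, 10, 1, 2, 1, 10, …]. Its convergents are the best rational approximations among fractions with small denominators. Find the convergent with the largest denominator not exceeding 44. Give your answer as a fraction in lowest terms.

List convergents until the denominator exceeds the bound:
a_0 = 5: 5/1  (≤ bound)
a_1 = 1: 6/1  (≤ bound)
a_2 = 2: 17/3  (≤ bound)
a_3 = 1: 23/4  (≤ bound)
a_4 = 10: 247/43  (≤ bound)
a_5 = 1: 270/47  (> 44, stop)

247/43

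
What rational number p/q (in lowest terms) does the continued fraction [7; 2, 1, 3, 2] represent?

184/25

a_0 = 7: 7/1
a_1 = 2: 15/2
a_2 = 1: 22/3
a_3 = 3: 81/11
a_4 = 2: 184/25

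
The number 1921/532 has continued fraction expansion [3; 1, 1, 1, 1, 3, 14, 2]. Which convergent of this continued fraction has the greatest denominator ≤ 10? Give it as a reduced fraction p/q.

a_0 = 3: 3/1  (≤ bound)
a_1 = 1: 4/1  (≤ bound)
a_2 = 1: 7/2  (≤ bound)
a_3 = 1: 11/3  (≤ bound)
a_4 = 1: 18/5  (≤ bound)
a_5 = 3: 65/18  (> 10, stop)

18/5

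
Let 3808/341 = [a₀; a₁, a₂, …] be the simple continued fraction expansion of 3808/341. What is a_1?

5

3808 = 11·341 + 57, so a_0 = 11
341 = 5·57 + 56, so a_1 = 5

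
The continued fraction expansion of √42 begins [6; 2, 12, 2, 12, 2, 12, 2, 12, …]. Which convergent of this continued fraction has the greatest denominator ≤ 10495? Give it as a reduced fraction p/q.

8749/1350

List convergents until the denominator exceeds the bound:
a_0 = 6: 6/1  (≤ bound)
a_1 = 2: 13/2  (≤ bound)
a_2 = 12: 162/25  (≤ bound)
a_3 = 2: 337/52  (≤ bound)
a_4 = 12: 4206/649  (≤ bound)
a_5 = 2: 8749/1350  (≤ bound)
a_6 = 12: 109194/16849  (> 10495, stop)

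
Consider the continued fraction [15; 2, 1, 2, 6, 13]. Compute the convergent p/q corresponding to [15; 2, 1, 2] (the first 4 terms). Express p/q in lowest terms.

123/8

a_0 = 15: 15/1
a_1 = 2: 31/2
a_2 = 1: 46/3
a_3 = 2: 123/8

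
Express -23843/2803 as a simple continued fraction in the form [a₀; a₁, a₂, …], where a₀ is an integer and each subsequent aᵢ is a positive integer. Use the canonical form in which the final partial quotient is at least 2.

[-9; 2, 39, 1, 1, 5, 3]

⌊-23843/2803⌋ = -9, remainder 1384
⌊2803/1384⌋ = 2, remainder 35
⌊1384/35⌋ = 39, remainder 19
⌊35/19⌋ = 1, remainder 16
⌊19/16⌋ = 1, remainder 3
⌊16/3⌋ = 5, remainder 1
⌊3/1⌋ = 3, remainder 0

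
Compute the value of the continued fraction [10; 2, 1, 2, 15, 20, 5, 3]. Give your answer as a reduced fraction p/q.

a_0 = 10: 10/1
a_1 = 2: 21/2
a_2 = 1: 31/3
a_3 = 2: 83/8
a_4 = 15: 1276/123
a_5 = 20: 25603/2468
a_6 = 5: 129291/12463
a_7 = 3: 413476/39857

413476/39857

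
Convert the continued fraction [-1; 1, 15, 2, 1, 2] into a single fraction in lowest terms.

-8/131

Start with 2.
1 + 1/(2/1) = 1 + 1/2 = 3/2
2 + 1/(3/2) = 2 + 2/3 = 8/3
15 + 1/(8/3) = 15 + 3/8 = 123/8
1 + 1/(123/8) = 1 + 8/123 = 131/123
-1 + 1/(131/123) = -1 + 123/131 = -8/131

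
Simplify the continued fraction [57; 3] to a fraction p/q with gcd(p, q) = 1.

172/3

Build up convergents one term at a time:
a_0 = 57: 57/1
a_1 = 3: 172/3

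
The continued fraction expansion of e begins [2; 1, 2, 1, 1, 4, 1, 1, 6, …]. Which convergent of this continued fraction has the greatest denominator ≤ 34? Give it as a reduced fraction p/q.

87/32

a_0 = 2: 2/1  (≤ bound)
a_1 = 1: 3/1  (≤ bound)
a_2 = 2: 8/3  (≤ bound)
a_3 = 1: 11/4  (≤ bound)
a_4 = 1: 19/7  (≤ bound)
a_5 = 4: 87/32  (≤ bound)
a_6 = 1: 106/39  (> 34, stop)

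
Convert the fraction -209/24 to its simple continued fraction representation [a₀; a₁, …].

[-9; 3, 2, 3]

-209 = -9·24 + 7, so a_0 = -9
24 = 3·7 + 3, so a_1 = 3
7 = 2·3 + 1, so a_2 = 2
3 = 3·1 + 0, so a_3 = 3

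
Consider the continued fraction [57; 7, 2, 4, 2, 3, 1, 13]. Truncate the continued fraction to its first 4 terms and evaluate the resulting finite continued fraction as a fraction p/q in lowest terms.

Start with 4.
2 + 1/(4/1) = 2 + 1/4 = 9/4
7 + 1/(9/4) = 7 + 4/9 = 67/9
57 + 1/(67/9) = 57 + 9/67 = 3828/67

3828/67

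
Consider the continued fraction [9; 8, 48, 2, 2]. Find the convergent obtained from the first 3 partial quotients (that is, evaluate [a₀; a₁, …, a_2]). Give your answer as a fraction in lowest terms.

Compute successive convergents:
a_0 = 9: 9/1
a_1 = 8: 73/8
a_2 = 48: 3513/385

3513/385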